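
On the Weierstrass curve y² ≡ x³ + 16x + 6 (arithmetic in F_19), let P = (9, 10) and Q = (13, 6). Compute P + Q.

(9, 10) + (13, 6). λ = (6 - 10)/(13 - 9) ≡ 15/4 mod 19. 4⁻¹ ≡ 5 (mod 19), so λ ≡ 18.
  x = λ² - 9 - 13 = 324 - 22 ≡ 17; y = λ·(9 - 17) - 10 ≡ 17. → (17, 17)

(17, 17)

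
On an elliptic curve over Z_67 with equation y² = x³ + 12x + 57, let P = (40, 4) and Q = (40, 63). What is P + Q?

O

The two points share x = 40 and their y-coordinates satisfy 4 + 63 ≡ 0 (mod 67), so they are inverses. Their sum is ∞.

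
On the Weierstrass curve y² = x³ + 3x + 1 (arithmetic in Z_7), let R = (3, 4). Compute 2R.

(5, 6)

tangent at (3, 4): λ = (3·3² + 3)/(2·4) ≡ 2/1. 1⁻¹ ≡ 1 (mod 7) since 1·1 = 1 ≡ 1, so λ ≡ 2·1 ≡ 2.
  x = λ² - 3 - 3 = 4 - 6 ≡ 5; y = λ·(3 - 5) - 4 ≡ 6. → (5, 6)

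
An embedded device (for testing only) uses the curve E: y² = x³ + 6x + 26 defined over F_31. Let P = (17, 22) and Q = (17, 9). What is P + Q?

The two points share x = 17 and their y-coordinates satisfy 22 + 9 ≡ 0 (mod 31), so they are inverses. Their sum is the point at infinity.

O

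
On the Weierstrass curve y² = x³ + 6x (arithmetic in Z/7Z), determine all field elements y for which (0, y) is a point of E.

x³ + 6x + 0 = 0 ≡ 0 (mod 7).
Only y = 0 satisfies y² ≡ 0.

0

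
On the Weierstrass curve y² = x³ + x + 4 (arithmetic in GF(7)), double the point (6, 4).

tangent at (6, 4): λ = (3·6² + 1)/(2·4) ≡ 4/1. 1⁻¹ ≡ 1 (mod 7), so λ ≡ 4·1 ≡ 4.
  x = λ² - 6 - 6 = 16 - 12 ≡ 4; y = λ·(6 - 4) - 4 ≡ 4. → (4, 4)

(4, 4)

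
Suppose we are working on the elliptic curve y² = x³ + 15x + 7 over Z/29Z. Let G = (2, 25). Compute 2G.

(16, 15)

tangent at (2, 25): λ = (3·2² + 15)/(2·25) ≡ 27/21. 21⁻¹ ≡ 18 (mod 29), so λ ≡ 27·18 ≡ 22.
  x = λ² - 2 - 2 = 484 - 4 ≡ 16; y = λ·(2 - 16) - 25 ≡ 15. → (16, 15)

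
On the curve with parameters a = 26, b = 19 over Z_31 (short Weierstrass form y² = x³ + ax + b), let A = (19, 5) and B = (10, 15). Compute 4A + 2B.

First 4A:
Double-and-add on 4 = (100)₂. Start with A = (19, 5) for the leading 1-bit.
double: tangent at (19, 5): λ = (3·19² + 26)/(2·5) ≡ 24/10. 10⁻¹ ≡ 28 (mod 31), so λ ≡ 24·28 ≡ 21.
  x = λ² - 19 - 19 = 441 - 38 ≡ 0; y = λ·(19 - 0) - 5 ≡ 22. → (0, 22)
double: tangent at (0, 22): λ = (3·0² + 26)/(2·22) ≡ 26/13. 13⁻¹ ≡ 12 (mod 31), so λ ≡ 26·12 ≡ 2.
  x = λ² - 0 - 0 = 4 - 0 ≡ 4; y = λ·(0 - 4) - 22 ≡ 1. → (4, 1)
4A = (4, 1).
Next 2B:
Repeated addition: build up to 2B.
2B: tangent at (10, 15): λ = (3·10² + 26)/(2·15) ≡ 16/30. 30⁻¹ ≡ 30 (mod 31) since 30·30 = 900 ≡ 1, so λ ≡ 16·30 ≡ 15.
  x = λ² - 10 - 10 = 225 - 20 ≡ 19; y = λ·(10 - 19) - 15 ≡ 5. → (19, 5)
2B = (19, 5).
Finally 4A + 2B:
(4, 1) + (19, 5). λ = (5 - 1)/(19 - 4) ≡ 4/15 mod 31. 15⁻¹ ≡ 29 (mod 31) since 15·29 = 435 ≡ 1, so λ ≡ 23.
  x = λ² - 4 - 19 = 529 - 23 ≡ 10; y = λ·(4 - 10) - 1 ≡ 16. → (10, 16)

(10, 16)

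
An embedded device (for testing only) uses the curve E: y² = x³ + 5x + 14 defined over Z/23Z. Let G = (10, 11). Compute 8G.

(7, 22)

Double-and-add on 8 = (1000)₂. Start with G = (10, 11) for the leading 1-bit.
double: tangent at (10, 11): λ = (3·10² + 5)/(2·11) ≡ 6/22. 22⁻¹ ≡ 22 (mod 23) since 22·22 = 484 ≡ 1, so λ ≡ 6·22 ≡ 17.
  x = λ² - 10 - 10 = 289 - 20 ≡ 16; y = λ·(10 - 16) - 11 ≡ 2. → (16, 2)
double: tangent at (16, 2): λ = (3·16² + 5)/(2·2) ≡ 14/4. 4⁻¹ ≡ 6 (mod 23), so λ ≡ 14·6 ≡ 15.
  x = λ² - 16 - 16 = 225 - 32 ≡ 9; y = λ·(16 - 9) - 2 ≡ 11. → (9, 11)
double: tangent at (9, 11): λ = (3·9² + 5)/(2·11) ≡ 18/22. 22⁻¹ ≡ 22 (mod 23) since 22·22 = 484 ≡ 1, so λ ≡ 18·22 ≡ 5.
  x = λ² - 9 - 9 = 25 - 18 ≡ 7; y = λ·(9 - 7) - 11 ≡ 22. → (7, 22)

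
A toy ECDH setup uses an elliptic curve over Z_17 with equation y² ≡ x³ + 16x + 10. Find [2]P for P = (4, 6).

(11, 2)

tangent at (4, 6): λ = (3·4² + 16)/(2·6) ≡ 13/12. 12⁻¹ ≡ 10 (mod 17) since 12·10 = 120 ≡ 1, so λ ≡ 13·10 ≡ 11.
  x = λ² - 4 - 4 = 121 - 8 ≡ 11; y = λ·(4 - 11) - 6 ≡ 2. → (11, 2)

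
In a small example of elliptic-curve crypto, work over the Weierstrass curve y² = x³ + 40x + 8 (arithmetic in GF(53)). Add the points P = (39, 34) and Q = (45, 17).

(5, 11)

(39, 34) + (45, 17). λ = (17 - 34)/(45 - 39) ≡ 36/6 mod 53. 6⁻¹ ≡ 9 (mod 53), so λ ≡ 6.
  x = λ² - 39 - 45 = 36 - 84 ≡ 5; y = λ·(39 - 5) - 34 ≡ 11. → (5, 11)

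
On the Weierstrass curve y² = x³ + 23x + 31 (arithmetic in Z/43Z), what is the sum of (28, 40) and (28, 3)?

The two points share x = 28 and their y-coordinates satisfy 40 + 3 ≡ 0 (mod 43), so they are inverses. Their sum is the point at infinity.

O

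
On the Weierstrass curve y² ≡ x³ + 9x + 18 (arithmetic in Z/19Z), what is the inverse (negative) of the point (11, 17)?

(11, 2)

-(11, 17) = (11, -17 mod 19) = (11, 2).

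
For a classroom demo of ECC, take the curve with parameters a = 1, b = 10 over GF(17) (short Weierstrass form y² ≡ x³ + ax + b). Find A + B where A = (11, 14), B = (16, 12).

(16, 5)

(11, 14) + (16, 12). λ = (12 - 14)/(16 - 11) ≡ 15/5 mod 17. 5⁻¹ ≡ 7 (mod 17), so λ ≡ 3.
  x = λ² - 11 - 16 = 9 - 27 ≡ 16; y = λ·(11 - 16) - 14 ≡ 5. → (16, 5)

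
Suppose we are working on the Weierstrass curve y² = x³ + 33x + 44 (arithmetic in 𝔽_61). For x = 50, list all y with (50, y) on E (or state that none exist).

x³ + 33x + 44 = 126694 ≡ 58 (mod 61).
Square roots of 58 mod 61: 27 and 34 (since 27² = 729 ≡ 58).

27, 34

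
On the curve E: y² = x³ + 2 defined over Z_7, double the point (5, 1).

(5, 6)

tangent at (5, 1): λ = (3·5² + 0)/(2·1) ≡ 5/2. 2⁻¹ ≡ 4 (mod 7), so λ ≡ 5·4 ≡ 6.
  x = λ² - 5 - 5 = 36 - 10 ≡ 5; y = λ·(5 - 5) - 1 ≡ 6. → (5, 6)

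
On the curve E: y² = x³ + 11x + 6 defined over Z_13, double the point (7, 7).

tangent at (7, 7): λ = (3·7² + 11)/(2·7) ≡ 2/1. 1⁻¹ ≡ 1 (mod 13), so λ ≡ 2·1 ≡ 2.
  x = λ² - 7 - 7 = 4 - 14 ≡ 3; y = λ·(7 - 3) - 7 ≡ 1. → (3, 1)

(3, 1)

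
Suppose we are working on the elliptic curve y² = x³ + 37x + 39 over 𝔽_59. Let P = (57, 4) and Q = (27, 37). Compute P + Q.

(57, 4) + (27, 37). λ = (37 - 4)/(27 - 57) ≡ 33/29 mod 59. 29⁻¹ ≡ 57 (mod 59), so λ ≡ 52.
  x = λ² - 57 - 27 = 2704 - 84 ≡ 24; y = λ·(57 - 24) - 4 ≡ 1. → (24, 1)

(24, 1)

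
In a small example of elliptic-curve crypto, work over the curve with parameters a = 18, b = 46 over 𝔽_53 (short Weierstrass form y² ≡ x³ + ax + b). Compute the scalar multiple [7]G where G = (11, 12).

Repeated addition: build up to 7G.
2G: tangent at (11, 12): λ = (3·11² + 18)/(2·12) ≡ 10/24. 24⁻¹ ≡ 42 (mod 53) since 24·42 = 1008 ≡ 1, so λ ≡ 10·42 ≡ 49.
  x = λ² - 11 - 11 = 2401 - 22 ≡ 47; y = λ·(11 - 47) - 12 ≡ 26. → (47, 26)
3G: (47, 26) + (11, 12). λ = (12 - 26)/(11 - 47) ≡ 39/17 mod 53. 17⁻¹ ≡ 25 (mod 53) since 17·25 = 425 ≡ 1, so λ ≡ 21.
  x = λ² - 47 - 11 = 441 - 58 ≡ 12; y = λ·(47 - 12) - 26 ≡ 20. → (12, 20)
4G: (12, 20) + (11, 12). λ = (12 - 20)/(11 - 12) ≡ 45/52 mod 53. 52⁻¹ ≡ 52 (mod 53) since 52·52 = 2704 ≡ 1, so λ ≡ 8.
  x = λ² - 12 - 11 = 64 - 23 ≡ 41; y = λ·(12 - 41) - 20 ≡ 13. → (41, 13)
5G: (41, 13) + (11, 12). λ = (12 - 13)/(11 - 41) ≡ 52/23 mod 53. 23⁻¹ ≡ 30 (mod 53) since 23·30 = 690 ≡ 1, so λ ≡ 23.
  x = λ² - 41 - 11 = 529 - 52 ≡ 0; y = λ·(41 - 0) - 13 ≡ 29. → (0, 29)
6G: (0, 29) + (11, 12). λ = (12 - 29)/(11 - 0) ≡ 36/11 mod 53. 11⁻¹ ≡ 29 (mod 53), so λ ≡ 37.
  x = λ² - 0 - 11 = 1369 - 11 ≡ 33; y = λ·(0 - 33) - 29 ≡ 22. → (33, 22)
7G: (33, 22) + (11, 12). λ = (12 - 22)/(11 - 33) ≡ 43/31 mod 53. 31⁻¹ ≡ 12 (mod 53) since 31·12 = 372 ≡ 1, so λ ≡ 39.
  x = λ² - 33 - 11 = 1521 - 44 ≡ 46; y = λ·(33 - 46) - 22 ≡ 1. → (46, 1)

(46, 1)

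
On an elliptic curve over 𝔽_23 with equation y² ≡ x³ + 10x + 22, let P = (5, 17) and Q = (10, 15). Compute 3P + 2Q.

First 3P:
Repeated addition: build up to 3P.
2P: tangent at (5, 17): λ = (3·5² + 10)/(2·17) ≡ 16/11. 11⁻¹ ≡ 21 (mod 23), so λ ≡ 16·21 ≡ 14.
  x = λ² - 5 - 5 = 196 - 10 ≡ 2; y = λ·(5 - 2) - 17 ≡ 2. → (2, 2)
3P: (2, 2) + (5, 17). λ = (17 - 2)/(5 - 2) ≡ 15/3 mod 23. 3⁻¹ ≡ 8 (mod 23), so λ ≡ 5.
  x = λ² - 2 - 5 = 25 - 7 ≡ 18; y = λ·(2 - 18) - 2 ≡ 10. → (18, 10)
3P = (18, 10).
Next 2Q:
Repeated addition: build up to 2Q.
2Q: tangent at (10, 15): λ = (3·10² + 10)/(2·15) ≡ 11/7. 7⁻¹ ≡ 10 (mod 23) since 7·10 = 70 ≡ 1, so λ ≡ 11·10 ≡ 18.
  x = λ² - 10 - 10 = 324 - 20 ≡ 5; y = λ·(10 - 5) - 15 ≡ 6. → (5, 6)
2Q = (5, 6).
Finally 3P + 2Q:
(18, 10) + (5, 6). λ = (6 - 10)/(5 - 18) ≡ 19/10 mod 23. 10⁻¹ ≡ 7 (mod 23) since 10·7 = 70 ≡ 1, so λ ≡ 18.
  x = λ² - 18 - 5 = 324 - 23 ≡ 2; y = λ·(18 - 2) - 10 ≡ 2. → (2, 2)

(2, 2)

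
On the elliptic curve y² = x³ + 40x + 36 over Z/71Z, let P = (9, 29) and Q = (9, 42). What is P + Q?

O

The two points share x = 9 and their y-coordinates satisfy 29 + 42 ≡ 0 (mod 71), so they are inverses. Their sum is O.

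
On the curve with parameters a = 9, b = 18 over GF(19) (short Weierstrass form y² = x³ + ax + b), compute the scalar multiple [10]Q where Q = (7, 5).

Repeated addition: build up to 10Q.
2Q: tangent at (7, 5): λ = (3·7² + 9)/(2·5) ≡ 4/10. 10⁻¹ ≡ 2 (mod 19), so λ ≡ 4·2 ≡ 8.
  x = λ² - 7 - 7 = 64 - 14 ≡ 12; y = λ·(7 - 12) - 5 ≡ 12. → (12, 12)
3Q: (12, 12) + (7, 5). λ = (5 - 12)/(7 - 12) ≡ 12/14 mod 19. 14⁻¹ ≡ 15 (mod 19), so λ ≡ 9.
  x = λ² - 12 - 7 = 81 - 19 ≡ 5; y = λ·(12 - 5) - 12 ≡ 13. → (5, 13)
4Q: (5, 13) + (7, 5). λ = (5 - 13)/(7 - 5) ≡ 11/2 mod 19. 2⁻¹ ≡ 10 (mod 19), so λ ≡ 15.
  x = λ² - 5 - 7 = 225 - 12 ≡ 4; y = λ·(5 - 4) - 13 ≡ 2. → (4, 2)
5Q: (4, 2) + (7, 5). λ = (5 - 2)/(7 - 4) ≡ 3/3 mod 19. 3⁻¹ ≡ 13 (mod 19) since 3·13 = 39 ≡ 1, so λ ≡ 1.
  x = λ² - 4 - 7 = 1 - 11 ≡ 9; y = λ·(4 - 9) - 2 ≡ 12. → (9, 12)
6Q: (9, 12) + (7, 5). λ = (5 - 12)/(7 - 9) ≡ 12/17 mod 19. 17⁻¹ ≡ 9 (mod 19) since 17·9 = 153 ≡ 1, so λ ≡ 13.
  x = λ² - 9 - 7 = 169 - 16 ≡ 1; y = λ·(9 - 1) - 12 ≡ 16. → (1, 16)
7Q: (1, 16) + (7, 5). λ = (5 - 16)/(7 - 1) ≡ 8/6 mod 19. 6⁻¹ ≡ 16 (mod 19), so λ ≡ 14.
  x = λ² - 1 - 7 = 196 - 8 ≡ 17; y = λ·(1 - 17) - 16 ≡ 7. → (17, 7)
8Q: (17, 7) + (7, 5). λ = (5 - 7)/(7 - 17) ≡ 17/9 mod 19. 9⁻¹ ≡ 17 (mod 19) since 9·17 = 153 ≡ 1, so λ ≡ 4.
  x = λ² - 17 - 7 = 16 - 24 ≡ 11; y = λ·(17 - 11) - 7 ≡ 17. → (11, 17)
9Q: (11, 17) + (7, 5). λ = (5 - 17)/(7 - 11) ≡ 7/15 mod 19. 15⁻¹ ≡ 14 (mod 19), so λ ≡ 3.
  x = λ² - 11 - 7 = 9 - 18 ≡ 10; y = λ·(11 - 10) - 17 ≡ 5. → (10, 5)
10Q: (10, 5) + (7, 5). λ = (5 - 5)/(7 - 10) ≡ 0/16 mod 19. 16⁻¹ ≡ 6 (mod 19), so λ ≡ 0.
  x = λ² - 10 - 7 = 0 - 17 ≡ 2; y = λ·(10 - 2) - 5 ≡ 14. → (2, 14)

(2, 14)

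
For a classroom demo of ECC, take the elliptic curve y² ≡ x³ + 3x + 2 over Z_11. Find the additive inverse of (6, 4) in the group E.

-(6, 4) = (6, -4 mod 11) = (6, 7).

(6, 7)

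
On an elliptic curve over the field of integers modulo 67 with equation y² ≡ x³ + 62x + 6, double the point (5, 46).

(30, 18)

tangent at (5, 46): λ = (3·5² + 62)/(2·46) ≡ 3/25. 25⁻¹ ≡ 59 (mod 67) since 25·59 = 1475 ≡ 1, so λ ≡ 3·59 ≡ 43.
  x = λ² - 5 - 5 = 1849 - 10 ≡ 30; y = λ·(5 - 30) - 46 ≡ 18. → (30, 18)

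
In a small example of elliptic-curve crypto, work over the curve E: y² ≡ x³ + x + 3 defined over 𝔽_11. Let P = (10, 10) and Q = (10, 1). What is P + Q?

O

The two points share x = 10 and their y-coordinates satisfy 10 + 1 ≡ 0 (mod 11), so they are inverses. Their sum is the point at infinity.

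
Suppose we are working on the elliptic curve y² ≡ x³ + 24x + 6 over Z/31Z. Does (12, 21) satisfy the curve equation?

yes

y² = 21² ≡ 7; x³ + 24x + 6 = 2022 ≡ 7 (mod 31). 7 = 7.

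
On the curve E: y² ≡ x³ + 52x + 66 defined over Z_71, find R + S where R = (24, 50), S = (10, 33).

(20, 36)

(24, 50) + (10, 33). λ = (33 - 50)/(10 - 24) ≡ 54/57 mod 71. 57⁻¹ ≡ 5 (mod 71) since 57·5 = 285 ≡ 1, so λ ≡ 57.
  x = λ² - 24 - 10 = 3249 - 34 ≡ 20; y = λ·(24 - 20) - 50 ≡ 36. → (20, 36)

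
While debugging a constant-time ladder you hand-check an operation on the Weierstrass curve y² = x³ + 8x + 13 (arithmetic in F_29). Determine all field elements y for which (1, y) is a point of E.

x³ + 8x + 13 = 22 ≡ 22 (mod 29).
Square roots of 22 mod 29: 14 and 15 (since 14² = 196 ≡ 22).

14, 15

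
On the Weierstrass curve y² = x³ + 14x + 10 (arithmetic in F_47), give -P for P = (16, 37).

-(16, 37) = (16, -37 mod 47) = (16, 10).

(16, 10)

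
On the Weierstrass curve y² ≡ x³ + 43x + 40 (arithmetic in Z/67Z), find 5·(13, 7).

(14, 6)

Write Q = (13, 7).
Double-and-add on 5 = (101)₂. Start with Q = (13, 7) for the leading 1-bit.
double: tangent at (13, 7): λ = (3·13² + 43)/(2·7) ≡ 14/14. 14⁻¹ ≡ 24 (mod 67), so λ ≡ 14·24 ≡ 1.
  x = λ² - 13 - 13 = 1 - 26 ≡ 42; y = λ·(13 - 42) - 7 ≡ 31. → (42, 31)
double: tangent at (42, 31): λ = (3·42² + 43)/(2·31) ≡ 42/62. 62⁻¹ ≡ 40 (mod 67), so λ ≡ 42·40 ≡ 5.
  x = λ² - 42 - 42 = 25 - 84 ≡ 8; y = λ·(42 - 8) - 31 ≡ 5. → (8, 5)
add Q: (8, 5) + (13, 7). λ = (7 - 5)/(13 - 8) ≡ 2/5 mod 67. 5⁻¹ ≡ 27 (mod 67), so λ ≡ 54.
  x = λ² - 8 - 13 = 2916 - 21 ≡ 14; y = λ·(8 - 14) - 5 ≡ 6. → (14, 6)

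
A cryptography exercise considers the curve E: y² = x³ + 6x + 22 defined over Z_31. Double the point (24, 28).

tangent at (24, 28): λ = (3·24² + 6)/(2·28) ≡ 29/25. 25⁻¹ ≡ 5 (mod 31), so λ ≡ 29·5 ≡ 21.
  x = λ² - 24 - 24 = 441 - 48 ≡ 21; y = λ·(24 - 21) - 28 ≡ 4. → (21, 4)

(21, 4)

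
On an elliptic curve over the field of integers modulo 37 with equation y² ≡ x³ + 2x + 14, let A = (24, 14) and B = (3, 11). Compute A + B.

(24, 14) + (3, 11). λ = (11 - 14)/(3 - 24) ≡ 34/16 mod 37. 16⁻¹ ≡ 7 (mod 37) since 16·7 = 112 ≡ 1, so λ ≡ 16.
  x = λ² - 24 - 3 = 256 - 27 ≡ 7; y = λ·(24 - 7) - 14 ≡ 36. → (7, 36)

(7, 36)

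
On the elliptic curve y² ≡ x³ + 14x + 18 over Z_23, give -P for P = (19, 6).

(19, 17)

-(19, 6) = (19, -6 mod 23) = (19, 17).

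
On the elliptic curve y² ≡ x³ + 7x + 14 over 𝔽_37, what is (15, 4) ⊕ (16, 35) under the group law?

(15, 4) + (16, 35). λ = (35 - 4)/(16 - 15) ≡ 31/1 mod 37. 1⁻¹ ≡ 1 (mod 37), so λ ≡ 31.
  x = λ² - 15 - 16 = 961 - 31 ≡ 5; y = λ·(15 - 5) - 4 ≡ 10. → (5, 10)

(5, 10)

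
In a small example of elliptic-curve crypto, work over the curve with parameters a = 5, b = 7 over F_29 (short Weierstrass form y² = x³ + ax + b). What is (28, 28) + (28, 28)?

(18, 19)

tangent at (28, 28): λ = (3·28² + 5)/(2·28) ≡ 8/27. 27⁻¹ ≡ 14 (mod 29), so λ ≡ 8·14 ≡ 25.
  x = λ² - 28 - 28 = 625 - 56 ≡ 18; y = λ·(28 - 18) - 28 ≡ 19. → (18, 19)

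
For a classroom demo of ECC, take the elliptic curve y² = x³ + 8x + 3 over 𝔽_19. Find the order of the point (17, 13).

12

2P: tangent at (17, 13): λ = (3·17² + 8)/(2·13) ≡ 1/7. 7⁻¹ ≡ 11 (mod 19), so λ ≡ 1·11 ≡ 11.
  x = λ² - 17 - 17 = 121 - 34 ≡ 11; y = λ·(17 - 11) - 13 ≡ 15. → (11, 15)
3P: (11, 15) + (17, 13). λ = (13 - 15)/(17 - 11) ≡ 17/6 mod 19. 6⁻¹ ≡ 16 (mod 19), so λ ≡ 6.
  x = λ² - 11 - 17 = 36 - 28 ≡ 8; y = λ·(11 - 8) - 15 ≡ 3. → (8, 3)
4P: (8, 3) + (17, 13). λ = (13 - 3)/(17 - 8) ≡ 10/9 mod 19. 9⁻¹ ≡ 17 (mod 19), so λ ≡ 18.
  x = λ² - 8 - 17 = 324 - 25 ≡ 14; y = λ·(8 - 14) - 3 ≡ 3. → (14, 3)
5P: (14, 3) + (17, 13). λ = (13 - 3)/(17 - 14) ≡ 10/3 mod 19. 3⁻¹ ≡ 13 (mod 19) since 3·13 = 39 ≡ 1, so λ ≡ 16.
  x = λ² - 14 - 17 = 256 - 31 ≡ 16; y = λ·(14 - 16) - 3 ≡ 3. → (16, 3)
6P: (16, 3) + (17, 13). λ = (13 - 3)/(17 - 16) ≡ 10/1 mod 19. 1⁻¹ ≡ 1 (mod 19), so λ ≡ 10.
  x = λ² - 16 - 17 = 100 - 33 ≡ 10; y = λ·(16 - 10) - 3 ≡ 0. → (10, 0)
7P: (10, 0) + (17, 13). λ = (13 - 0)/(17 - 10) ≡ 13/7 mod 19. 7⁻¹ ≡ 11 (mod 19), so λ ≡ 10.
  x = λ² - 10 - 17 = 100 - 27 ≡ 16; y = λ·(10 - 16) - 0 ≡ 16. → (16, 16)
8P: (16, 16) + (17, 13). λ = (13 - 16)/(17 - 16) ≡ 16/1 mod 19. 1⁻¹ ≡ 1 (mod 19), so λ ≡ 16.
  x = λ² - 16 - 17 = 256 - 33 ≡ 14; y = λ·(16 - 14) - 16 ≡ 16. → (14, 16)
9P: (14, 16) + (17, 13). λ = (13 - 16)/(17 - 14) ≡ 16/3 mod 19. 3⁻¹ ≡ 13 (mod 19), so λ ≡ 18.
  x = λ² - 14 - 17 = 324 - 31 ≡ 8; y = λ·(14 - 8) - 16 ≡ 16. → (8, 16)
10P: (8, 16) + (17, 13). λ = (13 - 16)/(17 - 8) ≡ 16/9 mod 19. 9⁻¹ ≡ 17 (mod 19), so λ ≡ 6.
  x = λ² - 8 - 17 = 36 - 25 ≡ 11; y = λ·(8 - 11) - 16 ≡ 4. → (11, 4)
11P: (11, 4) + (17, 13). λ = (13 - 4)/(17 - 11) ≡ 9/6 mod 19. 6⁻¹ ≡ 16 (mod 19), so λ ≡ 11.
  x = λ² - 11 - 17 = 121 - 28 ≡ 17; y = λ·(11 - 17) - 4 ≡ 6. → (17, 6)
12P: (17, 6) + (17, 13): same x and y₁ ≡ -y₂, so the sum is O.
12P = O, so the order is 12.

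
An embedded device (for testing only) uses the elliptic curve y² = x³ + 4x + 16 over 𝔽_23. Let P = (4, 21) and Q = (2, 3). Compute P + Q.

(6, 7)

(4, 21) + (2, 3). λ = (3 - 21)/(2 - 4) ≡ 5/21 mod 23. 21⁻¹ ≡ 11 (mod 23) since 21·11 = 231 ≡ 1, so λ ≡ 9.
  x = λ² - 4 - 2 = 81 - 6 ≡ 6; y = λ·(4 - 6) - 21 ≡ 7. → (6, 7)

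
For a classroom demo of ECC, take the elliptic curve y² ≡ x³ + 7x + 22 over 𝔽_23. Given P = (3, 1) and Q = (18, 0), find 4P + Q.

First 4P:
Double-and-add on 4 = (100)₂. Start with P = (3, 1) for the leading 1-bit.
double: tangent at (3, 1): λ = (3·3² + 7)/(2·1) ≡ 11/2. 2⁻¹ ≡ 12 (mod 23) since 2·12 = 24 ≡ 1, so λ ≡ 11·12 ≡ 17.
  x = λ² - 3 - 3 = 289 - 6 ≡ 7; y = λ·(3 - 7) - 1 ≡ 0. → (7, 0)
double: (7, 0) + (7, 0): same x and y₁ ≡ -y₂, so the sum is ∞.
4P = ∞.
Finally 4P + Q:
∞ + (18, 0) = (18, 0) (identity).

(18, 0)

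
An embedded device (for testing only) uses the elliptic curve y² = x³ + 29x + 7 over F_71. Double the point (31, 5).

(58, 42)

tangent at (31, 5): λ = (3·31² + 29)/(2·5) ≡ 1/10. 10⁻¹ ≡ 64 (mod 71), so λ ≡ 1·64 ≡ 64.
  x = λ² - 31 - 31 = 4096 - 62 ≡ 58; y = λ·(31 - 58) - 5 ≡ 42. → (58, 42)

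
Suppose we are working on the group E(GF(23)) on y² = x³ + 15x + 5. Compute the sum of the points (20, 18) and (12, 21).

(20, 18) + (12, 21). λ = (21 - 18)/(12 - 20) ≡ 3/15 mod 23. 15⁻¹ ≡ 20 (mod 23) since 15·20 = 300 ≡ 1, so λ ≡ 14.
  x = λ² - 20 - 12 = 196 - 32 ≡ 3; y = λ·(20 - 3) - 18 ≡ 13. → (3, 13)

(3, 13)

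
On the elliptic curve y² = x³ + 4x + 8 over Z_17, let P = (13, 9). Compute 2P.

tangent at (13, 9): λ = (3·13² + 4)/(2·9) ≡ 1/1. 1⁻¹ ≡ 1 (mod 17), so λ ≡ 1·1 ≡ 1.
  x = λ² - 13 - 13 = 1 - 26 ≡ 9; y = λ·(13 - 9) - 9 ≡ 12. → (9, 12)

(9, 12)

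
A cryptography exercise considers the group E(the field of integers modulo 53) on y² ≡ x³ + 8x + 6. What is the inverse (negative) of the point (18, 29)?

-(18, 29) = (18, -29 mod 53) = (18, 24).

(18, 24)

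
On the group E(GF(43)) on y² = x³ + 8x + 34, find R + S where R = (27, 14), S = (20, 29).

(12, 3)

(27, 14) + (20, 29). λ = (29 - 14)/(20 - 27) ≡ 15/36 mod 43. 36⁻¹ ≡ 6 (mod 43), so λ ≡ 4.
  x = λ² - 27 - 20 = 16 - 47 ≡ 12; y = λ·(27 - 12) - 14 ≡ 3. → (12, 3)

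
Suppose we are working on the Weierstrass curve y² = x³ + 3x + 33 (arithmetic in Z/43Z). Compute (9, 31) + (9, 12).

The two points share x = 9 and their y-coordinates satisfy 31 + 12 ≡ 0 (mod 43), so they are inverses. Their sum is O.

O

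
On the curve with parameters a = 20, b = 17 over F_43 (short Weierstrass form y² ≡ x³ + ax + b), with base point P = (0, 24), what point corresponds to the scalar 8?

(0, 19)

Double-and-add on 8 = (1000)₂. Start with P = (0, 24) for the leading 1-bit.
double: tangent at (0, 24): λ = (3·0² + 20)/(2·24) ≡ 20/5. 5⁻¹ ≡ 26 (mod 43) since 5·26 = 130 ≡ 1, so λ ≡ 20·26 ≡ 4.
  x = λ² - 0 - 0 = 16 - 0 ≡ 16; y = λ·(0 - 16) - 24 ≡ 41. → (16, 41)
double: tangent at (16, 41): λ = (3·16² + 20)/(2·41) ≡ 14/39. 39⁻¹ ≡ 32 (mod 43), so λ ≡ 14·32 ≡ 18.
  x = λ² - 16 - 16 = 324 - 32 ≡ 34; y = λ·(16 - 34) - 41 ≡ 22. → (34, 22)
double: tangent at (34, 22): λ = (3·34² + 20)/(2·22) ≡ 5/1. 1⁻¹ ≡ 1 (mod 43), so λ ≡ 5·1 ≡ 5.
  x = λ² - 34 - 34 = 25 - 68 ≡ 0; y = λ·(34 - 0) - 22 ≡ 19. → (0, 19)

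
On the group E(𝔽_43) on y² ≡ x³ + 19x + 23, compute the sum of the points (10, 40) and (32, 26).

(11, 31)

(10, 40) + (32, 26). λ = (26 - 40)/(32 - 10) ≡ 29/22 mod 43. 22⁻¹ ≡ 2 (mod 43) since 22·2 = 44 ≡ 1, so λ ≡ 15.
  x = λ² - 10 - 32 = 225 - 42 ≡ 11; y = λ·(10 - 11) - 40 ≡ 31. → (11, 31)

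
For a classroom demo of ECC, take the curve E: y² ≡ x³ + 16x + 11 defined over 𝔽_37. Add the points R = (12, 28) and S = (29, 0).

(12, 28) + (29, 0). λ = (0 - 28)/(29 - 12) ≡ 9/17 mod 37. 17⁻¹ ≡ 24 (mod 37), so λ ≡ 31.
  x = λ² - 12 - 29 = 961 - 41 ≡ 32; y = λ·(12 - 32) - 28 ≡ 18. → (32, 18)

(32, 18)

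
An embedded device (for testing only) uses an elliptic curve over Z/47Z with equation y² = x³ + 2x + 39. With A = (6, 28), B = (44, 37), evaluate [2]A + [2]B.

(18, 19)

First 2A:
Repeated addition: build up to 2A.
2A: tangent at (6, 28): λ = (3·6² + 2)/(2·28) ≡ 16/9. 9⁻¹ ≡ 21 (mod 47) since 9·21 = 189 ≡ 1, so λ ≡ 16·21 ≡ 7.
  x = λ² - 6 - 6 = 49 - 12 ≡ 37; y = λ·(6 - 37) - 28 ≡ 37. → (37, 37)
2A = (37, 37).
Next 2B:
Repeated addition: build up to 2B.
2B: tangent at (44, 37): λ = (3·44² + 2)/(2·37) ≡ 29/27. 27⁻¹ ≡ 7 (mod 47), so λ ≡ 29·7 ≡ 15.
  x = λ² - 44 - 44 = 225 - 88 ≡ 43; y = λ·(44 - 43) - 37 ≡ 25. → (43, 25)
2B = (43, 25).
Finally 2A + 2B:
(37, 37) + (43, 25). λ = (25 - 37)/(43 - 37) ≡ 35/6 mod 47. 6⁻¹ ≡ 8 (mod 47) since 6·8 = 48 ≡ 1, so λ ≡ 45.
  x = λ² - 37 - 43 = 2025 - 80 ≡ 18; y = λ·(37 - 18) - 37 ≡ 19. → (18, 19)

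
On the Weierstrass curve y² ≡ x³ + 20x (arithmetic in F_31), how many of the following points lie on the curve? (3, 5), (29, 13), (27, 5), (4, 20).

(3, 5): 5² ≡ 25, rhs ≡ 25 → on.
(29, 13): 13² ≡ 14, rhs ≡ 14 → on.
(27, 5): 5² ≡ 25, rhs ≡ 11 → off.
(4, 20): 20² ≡ 28, rhs ≡ 20 → off.

2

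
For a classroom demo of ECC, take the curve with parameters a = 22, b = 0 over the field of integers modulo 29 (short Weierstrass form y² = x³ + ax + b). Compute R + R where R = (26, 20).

(28, 8)

tangent at (26, 20): λ = (3·26² + 22)/(2·20) ≡ 20/11. 11⁻¹ ≡ 8 (mod 29), so λ ≡ 20·8 ≡ 15.
  x = λ² - 26 - 26 = 225 - 52 ≡ 28; y = λ·(26 - 28) - 20 ≡ 8. → (28, 8)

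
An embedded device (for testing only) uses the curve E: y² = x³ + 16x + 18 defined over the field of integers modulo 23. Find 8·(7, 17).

Write Q = (7, 17).
Repeated addition: build up to 8Q.
2Q: tangent at (7, 17): λ = (3·7² + 16)/(2·17) ≡ 2/11. 11⁻¹ ≡ 21 (mod 23) since 11·21 = 231 ≡ 1, so λ ≡ 2·21 ≡ 19.
  x = λ² - 7 - 7 = 361 - 14 ≡ 2; y = λ·(7 - 2) - 17 ≡ 9. → (2, 9)
3Q: (2, 9) + (7, 17). λ = (17 - 9)/(7 - 2) ≡ 8/5 mod 23. 5⁻¹ ≡ 14 (mod 23), so λ ≡ 20.
  x = λ² - 2 - 7 = 400 - 9 ≡ 0; y = λ·(2 - 0) - 9 ≡ 8. → (0, 8)
4Q: (0, 8) + (7, 17). λ = (17 - 8)/(7 - 0) ≡ 9/7 mod 23. 7⁻¹ ≡ 10 (mod 23), so λ ≡ 21.
  x = λ² - 0 - 7 = 441 - 7 ≡ 20; y = λ·(0 - 20) - 8 ≡ 9. → (20, 9)
5Q: (20, 9) + (7, 17). λ = (17 - 9)/(7 - 20) ≡ 8/10 mod 23. 10⁻¹ ≡ 7 (mod 23), so λ ≡ 10.
  x = λ² - 20 - 7 = 100 - 27 ≡ 4; y = λ·(20 - 4) - 9 ≡ 13. → (4, 13)
6Q: (4, 13) + (7, 17). λ = (17 - 13)/(7 - 4) ≡ 4/3 mod 23. 3⁻¹ ≡ 8 (mod 23) since 3·8 = 24 ≡ 1, so λ ≡ 9.
  x = λ² - 4 - 7 = 81 - 11 ≡ 1; y = λ·(4 - 1) - 13 ≡ 14. → (1, 14)
7Q: (1, 14) + (7, 17). λ = (17 - 14)/(7 - 1) ≡ 3/6 mod 23. 6⁻¹ ≡ 4 (mod 23), so λ ≡ 12.
  x = λ² - 1 - 7 = 144 - 8 ≡ 21; y = λ·(1 - 21) - 14 ≡ 22. → (21, 22)
8Q: (21, 22) + (7, 17). λ = (17 - 22)/(7 - 21) ≡ 18/9 mod 23. 9⁻¹ ≡ 18 (mod 23), so λ ≡ 2.
  x = λ² - 21 - 7 = 4 - 28 ≡ 22; y = λ·(21 - 22) - 22 ≡ 22. → (22, 22)

(22, 22)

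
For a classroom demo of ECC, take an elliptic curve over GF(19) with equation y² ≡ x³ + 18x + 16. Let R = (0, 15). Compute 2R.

(11, 5)

tangent at (0, 15): λ = (3·0² + 18)/(2·15) ≡ 18/11. 11⁻¹ ≡ 7 (mod 19) since 11·7 = 77 ≡ 1, so λ ≡ 18·7 ≡ 12.
  x = λ² - 0 - 0 = 144 - 0 ≡ 11; y = λ·(0 - 11) - 15 ≡ 5. → (11, 5)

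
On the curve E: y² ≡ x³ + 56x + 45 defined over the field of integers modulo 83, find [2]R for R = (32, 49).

(60, 77)

tangent at (32, 49): λ = (3·32² + 56)/(2·49) ≡ 57/15. 15⁻¹ ≡ 72 (mod 83), so λ ≡ 57·72 ≡ 37.
  x = λ² - 32 - 32 = 1369 - 64 ≡ 60; y = λ·(32 - 60) - 49 ≡ 77. → (60, 77)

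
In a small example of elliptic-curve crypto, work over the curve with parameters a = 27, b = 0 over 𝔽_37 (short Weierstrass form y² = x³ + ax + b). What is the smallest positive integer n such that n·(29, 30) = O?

2P: tangent at (29, 30): λ = (3·29² + 27)/(2·30) ≡ 34/23. 23⁻¹ ≡ 29 (mod 37), so λ ≡ 34·29 ≡ 24.
  x = λ² - 29 - 29 = 576 - 58 ≡ 0; y = λ·(29 - 0) - 30 ≡ 0. → (0, 0)
3P: (0, 0) + (29, 30). λ = (30 - 0)/(29 - 0) ≡ 30/29 mod 37. 29⁻¹ ≡ 23 (mod 37) since 29·23 = 667 ≡ 1, so λ ≡ 24.
  x = λ² - 0 - 29 = 576 - 29 ≡ 29; y = λ·(0 - 29) - 0 ≡ 7. → (29, 7)
4P: (29, 7) + (29, 30): same x and y₁ ≡ -y₂, so the sum is O.
4P = O, so the order is 4.

4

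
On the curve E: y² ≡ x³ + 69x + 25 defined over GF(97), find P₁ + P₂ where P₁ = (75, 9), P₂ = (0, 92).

(20, 53)

(75, 9) + (0, 92). λ = (92 - 9)/(0 - 75) ≡ 83/22 mod 97. 22⁻¹ ≡ 75 (mod 97) since 22·75 = 1650 ≡ 1, so λ ≡ 17.
  x = λ² - 75 - 0 = 289 - 75 ≡ 20; y = λ·(75 - 20) - 9 ≡ 53. → (20, 53)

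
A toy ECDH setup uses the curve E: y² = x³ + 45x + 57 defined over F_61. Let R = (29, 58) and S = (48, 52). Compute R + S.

(50, 0)

(29, 58) + (48, 52). λ = (52 - 58)/(48 - 29) ≡ 55/19 mod 61. 19⁻¹ ≡ 45 (mod 61), so λ ≡ 35.
  x = λ² - 29 - 48 = 1225 - 77 ≡ 50; y = λ·(29 - 50) - 58 ≡ 0. → (50, 0)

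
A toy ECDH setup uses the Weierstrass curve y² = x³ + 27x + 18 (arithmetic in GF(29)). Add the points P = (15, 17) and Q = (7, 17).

(15, 17) + (7, 17). λ = (17 - 17)/(7 - 15) ≡ 0/21 mod 29. 21⁻¹ ≡ 18 (mod 29), so λ ≡ 0.
  x = λ² - 15 - 7 = 0 - 22 ≡ 7; y = λ·(15 - 7) - 17 ≡ 12. → (7, 12)

(7, 12)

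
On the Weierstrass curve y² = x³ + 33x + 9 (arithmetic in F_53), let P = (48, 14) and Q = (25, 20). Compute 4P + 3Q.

(15, 13)

First 4P:
Repeated addition: build up to 4P.
2P: tangent at (48, 14): λ = (3·48² + 33)/(2·14) ≡ 2/28. 28⁻¹ ≡ 36 (mod 53), so λ ≡ 2·36 ≡ 19.
  x = λ² - 48 - 48 = 361 - 96 ≡ 0; y = λ·(48 - 0) - 14 ≡ 50. → (0, 50)
3P: (0, 50) + (48, 14). λ = (14 - 50)/(48 - 0) ≡ 17/48 mod 53. 48⁻¹ ≡ 21 (mod 53), so λ ≡ 39.
  x = λ² - 0 - 48 = 1521 - 48 ≡ 42; y = λ·(0 - 42) - 50 ≡ 8. → (42, 8)
4P: (42, 8) + (48, 14). λ = (14 - 8)/(48 - 42) ≡ 6/6 mod 53. 6⁻¹ ≡ 9 (mod 53), so λ ≡ 1.
  x = λ² - 42 - 48 = 1 - 90 ≡ 17; y = λ·(42 - 17) - 8 ≡ 17. → (17, 17)
4P = (17, 17).
Next 3Q:
Repeated addition: build up to 3Q.
2Q: tangent at (25, 20): λ = (3·25² + 33)/(2·20) ≡ 0/40. 40⁻¹ ≡ 4 (mod 53) since 40·4 = 160 ≡ 1, so λ ≡ 0·4 ≡ 0.
  x = λ² - 25 - 25 = 0 - 50 ≡ 3; y = λ·(25 - 3) - 20 ≡ 33. → (3, 33)
3Q: (3, 33) + (25, 20). λ = (20 - 33)/(25 - 3) ≡ 40/22 mod 53. 22⁻¹ ≡ 41 (mod 53), so λ ≡ 50.
  x = λ² - 3 - 25 = 2500 - 28 ≡ 34; y = λ·(3 - 34) - 33 ≡ 7. → (34, 7)
3Q = (34, 7).
Finally 4P + 3Q:
(17, 17) + (34, 7). λ = (7 - 17)/(34 - 17) ≡ 43/17 mod 53. 17⁻¹ ≡ 25 (mod 53) since 17·25 = 425 ≡ 1, so λ ≡ 15.
  x = λ² - 17 - 34 = 225 - 51 ≡ 15; y = λ·(17 - 15) - 17 ≡ 13. → (15, 13)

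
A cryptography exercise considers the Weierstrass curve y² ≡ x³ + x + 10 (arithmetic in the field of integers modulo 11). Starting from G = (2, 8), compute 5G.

Double-and-add on 5 = (101)₂. Start with G = (2, 8) for the leading 1-bit.
double: tangent at (2, 8): λ = (3·2² + 1)/(2·8) ≡ 2/5. 5⁻¹ ≡ 9 (mod 11) since 5·9 = 45 ≡ 1, so λ ≡ 2·9 ≡ 7.
  x = λ² - 2 - 2 = 49 - 4 ≡ 1; y = λ·(2 - 1) - 8 ≡ 10. → (1, 10)
double: tangent at (1, 10): λ = (3·1² + 1)/(2·10) ≡ 4/9. 9⁻¹ ≡ 5 (mod 11), so λ ≡ 4·5 ≡ 9.
  x = λ² - 1 - 1 = 81 - 2 ≡ 2; y = λ·(1 - 2) - 10 ≡ 3. → (2, 3)
add G: (2, 3) + (2, 8): same x and y₁ ≡ -y₂, so the sum is O.

O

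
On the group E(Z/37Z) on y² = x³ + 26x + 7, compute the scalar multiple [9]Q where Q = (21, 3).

(2, 17)

Double-and-add on 9 = (1001)₂. Start with Q = (21, 3) for the leading 1-bit.
double: tangent at (21, 3): λ = (3·21² + 26)/(2·3) ≡ 17/6. 6⁻¹ ≡ 31 (mod 37), so λ ≡ 17·31 ≡ 9.
  x = λ² - 21 - 21 = 81 - 42 ≡ 2; y = λ·(21 - 2) - 3 ≡ 20. → (2, 20)
double: tangent at (2, 20): λ = (3·2² + 26)/(2·20) ≡ 1/3. 3⁻¹ ≡ 25 (mod 37), so λ ≡ 1·25 ≡ 25.
  x = λ² - 2 - 2 = 625 - 4 ≡ 29; y = λ·(2 - 29) - 20 ≡ 8. → (29, 8)
double: tangent at (29, 8): λ = (3·29² + 26)/(2·8) ≡ 33/16. 16⁻¹ ≡ 7 (mod 37), so λ ≡ 33·7 ≡ 9.
  x = λ² - 29 - 29 = 81 - 58 ≡ 23; y = λ·(29 - 23) - 8 ≡ 9. → (23, 9)
add Q: (23, 9) + (21, 3). λ = (3 - 9)/(21 - 23) ≡ 31/35 mod 37. 35⁻¹ ≡ 18 (mod 37), so λ ≡ 3.
  x = λ² - 23 - 21 = 9 - 44 ≡ 2; y = λ·(23 - 2) - 9 ≡ 17. → (2, 17)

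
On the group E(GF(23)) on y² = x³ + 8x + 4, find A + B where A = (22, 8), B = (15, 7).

(17, 19)

(22, 8) + (15, 7). λ = (7 - 8)/(15 - 22) ≡ 22/16 mod 23. 16⁻¹ ≡ 13 (mod 23), so λ ≡ 10.
  x = λ² - 22 - 15 = 100 - 37 ≡ 17; y = λ·(22 - 17) - 8 ≡ 19. → (17, 19)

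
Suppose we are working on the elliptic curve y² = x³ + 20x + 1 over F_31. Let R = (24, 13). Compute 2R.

(21, 17)

tangent at (24, 13): λ = (3·24² + 20)/(2·13) ≡ 12/26. 26⁻¹ ≡ 6 (mod 31), so λ ≡ 12·6 ≡ 10.
  x = λ² - 24 - 24 = 100 - 48 ≡ 21; y = λ·(24 - 21) - 13 ≡ 17. → (21, 17)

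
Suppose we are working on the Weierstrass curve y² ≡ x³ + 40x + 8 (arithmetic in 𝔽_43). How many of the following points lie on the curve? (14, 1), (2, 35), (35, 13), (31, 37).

2

(14, 1): 1² ≡ 1, rhs ≡ 1 → on.
(2, 35): 35² ≡ 21, rhs ≡ 10 → off.
(35, 13): 13² ≡ 40, rhs ≡ 36 → off.
(31, 37): 37² ≡ 36, rhs ≡ 36 → on.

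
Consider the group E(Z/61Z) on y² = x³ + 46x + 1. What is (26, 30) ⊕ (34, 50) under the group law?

(53, 55)

(26, 30) + (34, 50). λ = (50 - 30)/(34 - 26) ≡ 20/8 mod 61. 8⁻¹ ≡ 23 (mod 61), so λ ≡ 33.
  x = λ² - 26 - 34 = 1089 - 60 ≡ 53; y = λ·(26 - 53) - 30 ≡ 55. → (53, 55)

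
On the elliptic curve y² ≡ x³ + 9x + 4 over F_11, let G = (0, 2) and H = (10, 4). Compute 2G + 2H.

(10, 7)

First 2G:
Repeated addition: build up to 2G.
2G: tangent at (0, 2): λ = (3·0² + 9)/(2·2) ≡ 9/4. 4⁻¹ ≡ 3 (mod 11), so λ ≡ 9·3 ≡ 5.
  x = λ² - 0 - 0 = 25 - 0 ≡ 3; y = λ·(0 - 3) - 2 ≡ 5. → (3, 5)
2G = (3, 5).
Next 2H:
Repeated addition: build up to 2H.
2H: tangent at (10, 4): λ = (3·10² + 9)/(2·4) ≡ 1/8. 8⁻¹ ≡ 7 (mod 11) since 8·7 = 56 ≡ 1, so λ ≡ 1·7 ≡ 7.
  x = λ² - 10 - 10 = 49 - 20 ≡ 7; y = λ·(10 - 7) - 4 ≡ 6. → (7, 6)
2H = (7, 6).
Finally 2G + 2H:
(3, 5) + (7, 6). λ = (6 - 5)/(7 - 3) ≡ 1/4 mod 11. 4⁻¹ ≡ 3 (mod 11) since 4·3 = 12 ≡ 1, so λ ≡ 3.
  x = λ² - 3 - 7 = 9 - 10 ≡ 10; y = λ·(3 - 10) - 5 ≡ 7. → (10, 7)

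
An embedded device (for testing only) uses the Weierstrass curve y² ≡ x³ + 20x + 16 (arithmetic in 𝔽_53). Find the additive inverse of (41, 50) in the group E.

(41, 3)

-(41, 50) = (41, -50 mod 53) = (41, 3).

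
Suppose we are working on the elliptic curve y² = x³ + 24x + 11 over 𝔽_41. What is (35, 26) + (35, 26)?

tangent at (35, 26): λ = (3·35² + 24)/(2·26) ≡ 9/11. 11⁻¹ ≡ 15 (mod 41) since 11·15 = 165 ≡ 1, so λ ≡ 9·15 ≡ 12.
  x = λ² - 35 - 35 = 144 - 70 ≡ 33; y = λ·(35 - 33) - 26 ≡ 39. → (33, 39)

(33, 39)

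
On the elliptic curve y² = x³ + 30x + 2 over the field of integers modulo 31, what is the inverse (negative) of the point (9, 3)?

-(9, 3) = (9, -3 mod 31) = (9, 28).

(9, 28)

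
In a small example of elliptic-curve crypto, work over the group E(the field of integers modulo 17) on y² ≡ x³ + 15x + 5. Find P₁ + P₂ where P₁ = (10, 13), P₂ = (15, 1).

(10, 4)

(10, 13) + (15, 1). λ = (1 - 13)/(15 - 10) ≡ 5/5 mod 17. 5⁻¹ ≡ 7 (mod 17), so λ ≡ 1.
  x = λ² - 10 - 15 = 1 - 25 ≡ 10; y = λ·(10 - 10) - 13 ≡ 4. → (10, 4)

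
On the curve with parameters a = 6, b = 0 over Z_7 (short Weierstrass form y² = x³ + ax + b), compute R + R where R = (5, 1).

tangent at (5, 1): λ = (3·5² + 6)/(2·1) ≡ 4/2. 2⁻¹ ≡ 4 (mod 7), so λ ≡ 4·4 ≡ 2.
  x = λ² - 5 - 5 = 4 - 10 ≡ 1; y = λ·(5 - 1) - 1 ≡ 0. → (1, 0)

(1, 0)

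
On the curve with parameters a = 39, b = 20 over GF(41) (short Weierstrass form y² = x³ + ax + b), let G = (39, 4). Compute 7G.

(39, 37)

Repeated addition: build up to 7G.
2G: tangent at (39, 4): λ = (3·39² + 39)/(2·4) ≡ 10/8. 8⁻¹ ≡ 36 (mod 41), so λ ≡ 10·36 ≡ 32.
  x = λ² - 39 - 39 = 1024 - 78 ≡ 3; y = λ·(39 - 3) - 4 ≡ 0. → (3, 0)
3G: (3, 0) + (39, 4). λ = (4 - 0)/(39 - 3) ≡ 4/36 mod 41. 36⁻¹ ≡ 8 (mod 41), so λ ≡ 32.
  x = λ² - 3 - 39 = 1024 - 42 ≡ 39; y = λ·(3 - 39) - 0 ≡ 37. → (39, 37)
4G: (39, 37) + (39, 4): same x and y₁ ≡ -y₂, so the sum is ∞.
5G: ∞ + (39, 4) = (39, 4) (identity).
6G: tangent at (39, 4): λ = (3·39² + 39)/(2·4) ≡ 10/8. 8⁻¹ ≡ 36 (mod 41), so λ ≡ 10·36 ≡ 32.
  x = λ² - 39 - 39 = 1024 - 78 ≡ 3; y = λ·(39 - 3) - 4 ≡ 0. → (3, 0)
7G: (3, 0) + (39, 4). λ = (4 - 0)/(39 - 3) ≡ 4/36 mod 41. 36⁻¹ ≡ 8 (mod 41), so λ ≡ 32.
  x = λ² - 3 - 39 = 1024 - 42 ≡ 39; y = λ·(3 - 39) - 0 ≡ 37. → (39, 37)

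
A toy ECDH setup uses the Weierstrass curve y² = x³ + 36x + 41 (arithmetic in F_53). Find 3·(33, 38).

(42, 13)

Write G = (33, 38).
Repeated addition: build up to 3G.
2G: tangent at (33, 38): λ = (3·33² + 36)/(2·38) ≡ 17/23. 23⁻¹ ≡ 30 (mod 53), so λ ≡ 17·30 ≡ 33.
  x = λ² - 33 - 33 = 1089 - 66 ≡ 16; y = λ·(33 - 16) - 38 ≡ 46. → (16, 46)
3G: (16, 46) + (33, 38). λ = (38 - 46)/(33 - 16) ≡ 45/17 mod 53. 17⁻¹ ≡ 25 (mod 53), so λ ≡ 12.
  x = λ² - 16 - 33 = 144 - 49 ≡ 42; y = λ·(16 - 42) - 46 ≡ 13. → (42, 13)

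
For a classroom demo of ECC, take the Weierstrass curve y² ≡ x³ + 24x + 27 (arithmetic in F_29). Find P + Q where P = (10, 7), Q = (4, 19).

(19, 11)

(10, 7) + (4, 19). λ = (19 - 7)/(4 - 10) ≡ 12/23 mod 29. 23⁻¹ ≡ 24 (mod 29) since 23·24 = 552 ≡ 1, so λ ≡ 27.
  x = λ² - 10 - 4 = 729 - 14 ≡ 19; y = λ·(10 - 19) - 7 ≡ 11. → (19, 11)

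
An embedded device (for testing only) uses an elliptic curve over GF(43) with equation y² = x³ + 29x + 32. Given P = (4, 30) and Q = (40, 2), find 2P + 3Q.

(3, 19)

First 2P:
Repeated addition: build up to 2P.
2P: tangent at (4, 30): λ = (3·4² + 29)/(2·30) ≡ 34/17. 17⁻¹ ≡ 38 (mod 43) since 17·38 = 646 ≡ 1, so λ ≡ 34·38 ≡ 2.
  x = λ² - 4 - 4 = 4 - 8 ≡ 39; y = λ·(4 - 39) - 30 ≡ 29. → (39, 29)
2P = (39, 29).
Next 3Q:
Repeated addition: build up to 3Q.
2Q: tangent at (40, 2): λ = (3·40² + 29)/(2·2) ≡ 13/4. 4⁻¹ ≡ 11 (mod 43) since 4·11 = 44 ≡ 1, so λ ≡ 13·11 ≡ 14.
  x = λ² - 40 - 40 = 196 - 80 ≡ 30; y = λ·(40 - 30) - 2 ≡ 9. → (30, 9)
3Q: (30, 9) + (40, 2). λ = (2 - 9)/(40 - 30) ≡ 36/10 mod 43. 10⁻¹ ≡ 13 (mod 43), so λ ≡ 38.
  x = λ² - 30 - 40 = 1444 - 70 ≡ 41; y = λ·(30 - 41) - 9 ≡ 3. → (41, 3)
3Q = (41, 3).
Finally 2P + 3Q:
(39, 29) + (41, 3). λ = (3 - 29)/(41 - 39) ≡ 17/2 mod 43. 2⁻¹ ≡ 22 (mod 43) since 2·22 = 44 ≡ 1, so λ ≡ 30.
  x = λ² - 39 - 41 = 900 - 80 ≡ 3; y = λ·(39 - 3) - 29 ≡ 19. → (3, 19)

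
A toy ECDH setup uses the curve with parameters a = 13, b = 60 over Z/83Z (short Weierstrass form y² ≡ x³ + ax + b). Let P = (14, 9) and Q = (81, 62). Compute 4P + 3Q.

First 4P:
Repeated addition: build up to 4P.
2P: tangent at (14, 9): λ = (3·14² + 13)/(2·9) ≡ 20/18. 18⁻¹ ≡ 60 (mod 83), so λ ≡ 20·60 ≡ 38.
  x = λ² - 14 - 14 = 1444 - 28 ≡ 5; y = λ·(14 - 5) - 9 ≡ 1. → (5, 1)
3P: (5, 1) + (14, 9). λ = (9 - 1)/(14 - 5) ≡ 8/9 mod 83. 9⁻¹ ≡ 37 (mod 83) since 9·37 = 333 ≡ 1, so λ ≡ 47.
  x = λ² - 5 - 14 = 2209 - 19 ≡ 32; y = λ·(5 - 32) - 1 ≡ 58. → (32, 58)
4P: (32, 58) + (14, 9). λ = (9 - 58)/(14 - 32) ≡ 34/65 mod 83. 65⁻¹ ≡ 23 (mod 83) since 65·23 = 1495 ≡ 1, so λ ≡ 35.
  x = λ² - 32 - 14 = 1225 - 46 ≡ 17; y = λ·(32 - 17) - 58 ≡ 52. → (17, 52)
4P = (17, 52).
Next 3Q:
Repeated addition: build up to 3Q.
2Q: tangent at (81, 62): λ = (3·81² + 13)/(2·62) ≡ 25/41. 41⁻¹ ≡ 81 (mod 83), so λ ≡ 25·81 ≡ 33.
  x = λ² - 81 - 81 = 1089 - 162 ≡ 14; y = λ·(81 - 14) - 62 ≡ 74. → (14, 74)
3Q: (14, 74) + (81, 62). λ = (62 - 74)/(81 - 14) ≡ 71/67 mod 83. 67⁻¹ ≡ 57 (mod 83), so λ ≡ 63.
  x = λ² - 14 - 81 = 3969 - 95 ≡ 56; y = λ·(14 - 56) - 74 ≡ 19. → (56, 19)
3Q = (56, 19).
Finally 4P + 3Q:
(17, 52) + (56, 19). λ = (19 - 52)/(56 - 17) ≡ 50/39 mod 83. 39⁻¹ ≡ 66 (mod 83), so λ ≡ 63.
  x = λ² - 17 - 56 = 3969 - 73 ≡ 78; y = λ·(17 - 78) - 52 ≡ 6. → (78, 6)

(78, 6)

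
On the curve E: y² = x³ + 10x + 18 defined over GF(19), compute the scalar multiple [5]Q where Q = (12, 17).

(12, 2)

Repeated addition: build up to 5Q.
2Q: tangent at (12, 17): λ = (3·12² + 10)/(2·17) ≡ 5/15. 15⁻¹ ≡ 14 (mod 19), so λ ≡ 5·14 ≡ 13.
  x = λ² - 12 - 12 = 169 - 24 ≡ 12; y = λ·(12 - 12) - 17 ≡ 2. → (12, 2)
3Q: (12, 2) + (12, 17): same x and y₁ ≡ -y₂, so the sum is O.
4Q: O + (12, 17) = (12, 17) (identity).
5Q: tangent at (12, 17): λ = (3·12² + 10)/(2·17) ≡ 5/15. 15⁻¹ ≡ 14 (mod 19), so λ ≡ 5·14 ≡ 13.
  x = λ² - 12 - 12 = 169 - 24 ≡ 12; y = λ·(12 - 12) - 17 ≡ 2. → (12, 2)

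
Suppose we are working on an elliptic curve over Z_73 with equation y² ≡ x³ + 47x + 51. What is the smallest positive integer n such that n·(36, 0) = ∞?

2

2P: (36, 0) + (36, 0): same x and y₁ ≡ -y₂, so the sum is ∞.
2P = ∞, so the order is 2.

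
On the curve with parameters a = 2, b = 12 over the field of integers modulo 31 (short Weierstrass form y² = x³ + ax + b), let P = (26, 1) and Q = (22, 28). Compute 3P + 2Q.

First 3P:
Repeated addition: build up to 3P.
2P: tangent at (26, 1): λ = (3·26² + 2)/(2·1) ≡ 15/2. 2⁻¹ ≡ 16 (mod 31) since 2·16 = 32 ≡ 1, so λ ≡ 15·16 ≡ 23.
  x = λ² - 26 - 26 = 529 - 52 ≡ 12; y = λ·(26 - 12) - 1 ≡ 11. → (12, 11)
3P: (12, 11) + (26, 1). λ = (1 - 11)/(26 - 12) ≡ 21/14 mod 31. 14⁻¹ ≡ 20 (mod 31), so λ ≡ 17.
  x = λ² - 12 - 26 = 289 - 38 ≡ 3; y = λ·(12 - 3) - 11 ≡ 18. → (3, 18)
3P = (3, 18).
Next 2Q:
Repeated addition: build up to 2Q.
2Q: tangent at (22, 28): λ = (3·22² + 2)/(2·28) ≡ 28/25. 25⁻¹ ≡ 5 (mod 31), so λ ≡ 28·5 ≡ 16.
  x = λ² - 22 - 22 = 256 - 44 ≡ 26; y = λ·(22 - 26) - 28 ≡ 1. → (26, 1)
2Q = (26, 1).
Finally 3P + 2Q:
(3, 18) + (26, 1). λ = (1 - 18)/(26 - 3) ≡ 14/23 mod 31. 23⁻¹ ≡ 27 (mod 31), so λ ≡ 6.
  x = λ² - 3 - 26 = 36 - 29 ≡ 7; y = λ·(3 - 7) - 18 ≡ 20. → (7, 20)

(7, 20)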